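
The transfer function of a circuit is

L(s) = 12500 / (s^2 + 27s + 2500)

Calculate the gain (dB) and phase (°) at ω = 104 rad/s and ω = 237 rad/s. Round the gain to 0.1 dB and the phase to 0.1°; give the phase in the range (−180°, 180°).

At s = jω = j104:
quadratic: (j104)² + 27·j104 + 2500 = -8316 + j2808 → |·| ≈ 8777.3, ∠ ≈ 161.34°
|L| = 12500 / 8777.3 ≈ 1.4241
Gain = 20 log₁₀(1.4241) ≈ 3.07 dB
∠L = 0.00° − 161.34° = -161.34°

At s = jω = j237:
quadratic: (j237)² + 27·j237 + 2500 = -53669 + j6399 → |·| ≈ 54049, ∠ ≈ 173.20°
|L| = 12500 / 54049 ≈ 0.23127
Gain = 20 log₁₀(0.23127) ≈ -12.72 dB
∠L = 0.00° − 173.20° = -173.20°

ω = 104: 3.1 dB, -161.3°; ω = 237: -12.7 dB, -173.2°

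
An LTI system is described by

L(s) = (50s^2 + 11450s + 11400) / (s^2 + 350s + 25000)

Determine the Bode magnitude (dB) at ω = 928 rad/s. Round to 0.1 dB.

33.9 dB

Substitute s = j928:
Numerator: 50(j928)^2 + 11450(j928) + 11400 = -43047800 + j10625600
Denominator: (j928)^2 + 350(j928) + 25000 = -836184 + j324800
|N| = √(43047800² + 10625600²) ≈ 4.434e+07, ∠N ≈ 166.13°
|D| = √(836184² + 324800²) ≈ 8.9705e+05, ∠D ≈ 158.77°
|L| = 4.434e+07 / 8.9705e+05 ≈ 49.429
Gain = 20 log₁₀(49.429) ≈ 33.88 dB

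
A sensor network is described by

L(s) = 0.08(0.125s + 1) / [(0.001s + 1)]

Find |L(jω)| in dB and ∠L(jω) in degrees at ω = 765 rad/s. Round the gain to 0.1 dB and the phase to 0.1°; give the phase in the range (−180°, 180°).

15.7 dB, 52.0°

At ω = 765 rad/s:
zero (1 + j765·0.125) = 1 + j95.625 → |·| ≈ 95.63, ∠ ≈ 89.40°
pole (1 + j765·0.001) = 1 + j0.765 → |·| ≈ 1.2591, ∠ ≈ 37.42°
|L| = 0.08 · 95.63 / (1.2591) ≈ 6.0761
Gain = 20 log₁₀(6.0761) ≈ 15.67 dB
∠L = (89.40°) − (37.42°) = 51.98°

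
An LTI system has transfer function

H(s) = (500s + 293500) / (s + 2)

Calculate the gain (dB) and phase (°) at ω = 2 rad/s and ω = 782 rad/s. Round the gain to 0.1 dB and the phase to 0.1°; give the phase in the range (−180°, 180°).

Substitute s = j2:
Numerator: 500(j2) + 293500 = 293500 + j1000
Denominator: (j2) + 2 = 2 + j2
|N| = √(293500² + 1000²) ≈ 2.935e+05, ∠N ≈ 0.20°
|D| = √(2² + 2²) ≈ 2.8284, ∠D ≈ 45.00°
|H| = 2.935e+05 / 2.8284 ≈ 1.0377e+05
Gain = 20 log₁₀(1.0377e+05) ≈ 100.32 dB
∠H = 0.20° − 45.00° = -44.80°

Substitute s = j782:
Numerator: 500(j782) + 293500 = 293500 + j391000
Denominator: (j782) + 2 = 2 + j782
|N| = √(293500² + 391000²) ≈ 4.889e+05, ∠N ≈ 53.11°
|D| = √(2² + 782²) ≈ 782, ∠D ≈ 89.85°
|H| = 4.889e+05 / 782 ≈ 625.19
Gain = 20 log₁₀(625.19) ≈ 55.92 dB
∠H = 53.11° − 89.85° = -36.74°

ω = 2: 100.3 dB, -44.8°; ω = 782: 55.9 dB, -36.7°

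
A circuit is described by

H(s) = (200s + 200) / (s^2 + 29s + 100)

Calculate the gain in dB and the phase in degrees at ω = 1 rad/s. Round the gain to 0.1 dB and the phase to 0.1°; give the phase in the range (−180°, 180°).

8.8 dB, 28.7°

Substitute s = j1:
Numerator: 200(j1) + 200 = 200 + j200
Denominator: (j1)^2 + 29(j1) + 100 = 99 + j29
|N| = √(200² + 200²) ≈ 282.84, ∠N ≈ 45.00°
|D| = √(99² + 29²) ≈ 103.16, ∠D ≈ 16.33°
|H| = 282.84 / 103.16 ≈ 2.7418
Gain = 20 log₁₀(2.7418) ≈ 8.76 dB
∠H = 45.00° − 16.33° = 28.67°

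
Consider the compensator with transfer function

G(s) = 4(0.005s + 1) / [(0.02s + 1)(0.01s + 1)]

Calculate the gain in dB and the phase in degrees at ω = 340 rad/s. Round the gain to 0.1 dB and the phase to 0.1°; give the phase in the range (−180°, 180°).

-9.8 dB, -95.7°

At ω = 340 rad/s:
zero (1 + j340·0.005) = 1 + j1.7 → |·| ≈ 1.9723, ∠ ≈ 59.53°
pole (1 + j340·0.02) = 1 + j6.8 → |·| ≈ 6.8731, ∠ ≈ 81.63°
pole (1 + j340·0.01) = 1 + j3.4 → |·| ≈ 3.544, ∠ ≈ 73.61°
|G| = 4 · 1.9723 / (6.8731 · 3.544) ≈ 0.32388
Gain = 20 log₁₀(0.32388) ≈ -9.79 dB
∠G = (59.53°) − (81.63° + 73.61°) = -95.71°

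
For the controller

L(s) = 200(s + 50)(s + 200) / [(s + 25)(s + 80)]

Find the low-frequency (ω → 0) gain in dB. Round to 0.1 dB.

L(0) = 200·50·200 / (25·80) = 1000
20 log₁₀(1000) ≈ 60.00 dB

60.0 dB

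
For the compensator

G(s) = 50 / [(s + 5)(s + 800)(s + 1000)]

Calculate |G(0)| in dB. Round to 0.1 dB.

-98.1 dB

G(0) = 50 / (5·800·1000) = 1.25e-05
20 log₁₀(1.25e-05) ≈ -98.06 dB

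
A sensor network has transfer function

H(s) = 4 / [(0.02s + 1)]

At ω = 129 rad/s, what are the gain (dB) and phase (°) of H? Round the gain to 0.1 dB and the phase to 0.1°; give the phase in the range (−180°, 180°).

3.2 dB, -68.8°

At ω = 129 rad/s:
pole (1 + j129·0.02) = 1 + j2.58 → |·| ≈ 2.767, ∠ ≈ 68.81°
|H| = 4 · 1 / (2.767) ≈ 1.4456
Gain = 20 log₁₀(1.4456) ≈ 3.20 dB
∠H = (0°) − (68.81°) = -68.81°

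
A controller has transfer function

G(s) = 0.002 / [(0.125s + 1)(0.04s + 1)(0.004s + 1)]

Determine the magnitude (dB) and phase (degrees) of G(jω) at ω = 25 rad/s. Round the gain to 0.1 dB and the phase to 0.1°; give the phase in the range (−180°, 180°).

At ω = 25 rad/s:
pole (1 + j25·0.125) = 1 + j3.125 → |·| ≈ 3.2811, ∠ ≈ 72.26°
pole (1 + j25·0.04) = 1 + j1 → |·| ≈ 1.4142, ∠ ≈ 45.00°
pole (1 + j25·0.004) = 1 + j0.1 → |·| ≈ 1.005, ∠ ≈ 5.71°
|G| = 0.002 · 1 / (3.2811 · 1.4142 · 1.005) ≈ 0.00042888
Gain = 20 log₁₀(0.00042888) ≈ -67.35 dB
∠G = (0°) − (72.26° + 45.00° + 5.71°) = -122.97°

-67.4 dB, -123.0°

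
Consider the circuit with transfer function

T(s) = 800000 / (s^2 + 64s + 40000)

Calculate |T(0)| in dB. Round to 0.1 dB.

26.0 dB

T(0) = 800000 / 40000 = 20
20 log₁₀(20) ≈ 26.02 dB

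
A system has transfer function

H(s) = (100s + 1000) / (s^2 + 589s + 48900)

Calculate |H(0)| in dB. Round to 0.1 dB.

-33.8 dB

H(0) = 1000 / 48900 ≈ 0.02045
20 log₁₀(0.02045) ≈ -33.79 dB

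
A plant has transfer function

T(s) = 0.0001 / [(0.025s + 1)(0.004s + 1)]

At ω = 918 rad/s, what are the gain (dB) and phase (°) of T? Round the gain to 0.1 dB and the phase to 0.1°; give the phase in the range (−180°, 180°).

At ω = 918 rad/s:
pole (1 + j918·0.025) = 1 + j22.95 → |·| ≈ 22.972, ∠ ≈ 87.51°
pole (1 + j918·0.004) = 1 + j3.672 → |·| ≈ 3.8057, ∠ ≈ 74.77°
|T| = 0.0001 · 1 / (22.972 · 3.8057) ≈ 1.1438e-06
Gain = 20 log₁₀(1.1438e-06) ≈ -118.83 dB
∠T = (0°) − (87.51° + 74.77°) = -162.28°

-118.8 dB, -162.3°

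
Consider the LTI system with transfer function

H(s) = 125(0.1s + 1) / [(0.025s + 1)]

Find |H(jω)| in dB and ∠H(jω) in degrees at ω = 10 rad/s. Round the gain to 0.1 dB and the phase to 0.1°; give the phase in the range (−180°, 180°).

44.7 dB, 31.0°

At ω = 10 rad/s:
zero (1 + j10·0.1) = 1 + j1 → |·| ≈ 1.4142, ∠ ≈ 45.00°
pole (1 + j10·0.025) = 1 + j0.25 → |·| ≈ 1.0308, ∠ ≈ 14.04°
|H| = 125 · 1.4142 / (1.0308) ≈ 171.49
Gain = 20 log₁₀(171.49) ≈ 44.68 dB
∠H = (45.00°) − (14.04°) = 30.96°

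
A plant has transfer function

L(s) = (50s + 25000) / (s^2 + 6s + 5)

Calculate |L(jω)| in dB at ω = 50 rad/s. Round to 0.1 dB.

20.0 dB

Substitute s = j50:
Numerator: 50(j50) + 25000 = 25000 + j2500
Denominator: (j50)^2 + 6(j50) + 5 = -2495 + j300
|N| = √(25000² + 2500²) ≈ 25125, ∠N ≈ 5.71°
|D| = √(2495² + 300²) ≈ 2513, ∠D ≈ 173.14°
|L| = 25125 / 2513 ≈ 9.998
Gain = 20 log₁₀(9.998) ≈ 20.00 dB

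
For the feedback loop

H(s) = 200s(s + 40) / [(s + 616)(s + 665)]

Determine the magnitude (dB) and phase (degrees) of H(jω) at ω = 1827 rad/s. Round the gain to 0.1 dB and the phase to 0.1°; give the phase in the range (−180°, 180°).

At s = jω = j1827:
zero (s+40): 40 + j1827 → |·| = √(40²+1827²) = √3339529 ≈ 1827.4, ∠ = arctan(1827/40) ≈ 88.75°
zero at origin: s = j1827 → |·| = 1827, ∠ = 90.00°
pole (s+616): 616 + j1827 → |·| = √(616²+1827²) = √3717385 ≈ 1928.1, ∠ = arctan(1827/616) ≈ 71.37°
pole (s+665): 665 + j1827 → |·| = √(665²+1827²) = √3780154 ≈ 1944.3, ∠ = arctan(1827/665) ≈ 70.00°
|H| = 200 · 3.3387e+06 / 3.7488e+06 ≈ 178.12
Gain = 20 log₁₀(178.12) ≈ 45.01 dB
∠H = 178.75° − 141.37° = 37.38°

45.0 dB, 37.4°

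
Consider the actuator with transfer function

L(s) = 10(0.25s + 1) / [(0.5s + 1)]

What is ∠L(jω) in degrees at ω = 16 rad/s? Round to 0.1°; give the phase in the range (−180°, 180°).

-6.9°

At ω = 16 rad/s:
zero (1 + j16·0.25) = 1 + j4 → |·| ≈ 4.1231, ∠ ≈ 75.96°
pole (1 + j16·0.5) = 1 + j8 → |·| ≈ 8.0623, ∠ ≈ 82.87°
∠L = (75.96°) − (82.87°) = -6.91°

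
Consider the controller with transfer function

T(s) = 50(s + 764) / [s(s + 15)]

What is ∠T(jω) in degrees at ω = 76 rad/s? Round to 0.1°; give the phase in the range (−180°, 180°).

-163.2°

At s = jω = j76:
zero (s+764): 764 + j76 → |·| = √(764²+76²) = √589472 ≈ 767.77, ∠ = arctan(76/764) ≈ 5.68°
pole (s+15): 15 + j76 → |·| = √(15²+76²) = √6001 ≈ 77.466, ∠ = arctan(76/15) ≈ 78.84°
pole at origin: |s| = 76, ∠ = 90.00° (in denominator)
∠T = 5.68° − 168.84° = -163.16°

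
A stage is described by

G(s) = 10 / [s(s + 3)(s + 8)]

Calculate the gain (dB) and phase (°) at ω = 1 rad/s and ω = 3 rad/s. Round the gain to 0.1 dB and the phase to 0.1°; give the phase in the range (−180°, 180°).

ω = 1: -8.1 dB, -115.6°; ω = 3: -20.7 dB, -155.6°

At s = jω = j1:
pole (s+3): 3 + j1 → |·| = √(3²+1²) = √10 ≈ 3.1623, ∠ = arctan(1/3) ≈ 18.43°
pole (s+8): 8 + j1 → |·| = √(8²+1²) = √65 ≈ 8.0623, ∠ = arctan(1/8) ≈ 7.13°
pole at origin: |s| = 1, ∠ = 90.00° (in denominator)
|G| = 10 / 25.495 ≈ 0.39223
Gain = 20 log₁₀(0.39223) ≈ -8.13 dB
∠G = 0.00° − 115.56° = -115.56°

At s = jω = j3:
pole (s+3): 3 + j3 → |·| = √(3²+3²) = √18 ≈ 4.2426, ∠ = arctan(3/3) ≈ 45.00°
pole (s+8): 8 + j3 → |·| = √(8²+3²) = √73 ≈ 8.544, ∠ = arctan(3/8) ≈ 20.56°
pole at origin: |s| = 3, ∠ = 90.00° (in denominator)
|G| = 10 / 108.75 ≈ 0.091954
Gain = 20 log₁₀(0.091954) ≈ -20.73 dB
∠G = 0.00° − 155.56° = -155.56°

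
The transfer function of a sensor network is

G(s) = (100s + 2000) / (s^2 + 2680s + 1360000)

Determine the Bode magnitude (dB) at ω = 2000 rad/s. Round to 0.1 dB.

-29.5 dB

Substitute s = j2000:
Numerator: 100(j2000) + 2000 = 2000 + j200000
Denominator: (j2000)^2 + 2680(j2000) + 1360000 = -2640000 + j5360000
|N| = √(2000² + 200000²) ≈ 2.0001e+05, ∠N ≈ 89.43°
|D| = √(2640000² + 5360000²) ≈ 5.9749e+06, ∠D ≈ 116.22°
|G| = 2.0001e+05 / 5.9749e+06 ≈ 0.033475
Gain = 20 log₁₀(0.033475) ≈ -29.51 dB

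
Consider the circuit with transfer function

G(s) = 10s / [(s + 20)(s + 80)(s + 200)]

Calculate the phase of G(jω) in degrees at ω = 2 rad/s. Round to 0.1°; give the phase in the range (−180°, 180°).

At s = jω = j2:
zero at origin: s = j2 → |·| = 2, ∠ = 90.00°
pole (s+20): 20 + j2 → |·| = √(20²+2²) = √404 ≈ 20.1, ∠ = arctan(2/20) ≈ 5.71°
pole (s+80): 80 + j2 → |·| = √(80²+2²) = √6404 ≈ 80.025, ∠ = arctan(2/80) ≈ 1.43°
pole (s+200): 200 + j2 → |·| = √(200²+2²) = √40004 ≈ 200.01, ∠ = arctan(2/200) ≈ 0.57°
∠G = 90.00° − 7.71° = 82.29°

82.3°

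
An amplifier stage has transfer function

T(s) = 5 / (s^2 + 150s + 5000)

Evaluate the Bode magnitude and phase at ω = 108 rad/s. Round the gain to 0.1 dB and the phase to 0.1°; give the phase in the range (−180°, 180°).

-70.9 dB, -112.4°

Substitute s = j108:
Numerator: 5 = 5 + j0
Denominator: (j108)^2 + 150(j108) + 5000 = -6664 + j16200
|N| = √(5² + 0²) ≈ 5, ∠N ≈ 0.00°
|D| = √(6664² + 16200²) ≈ 17517, ∠D ≈ 112.36°
|T| = 5 / 17517 ≈ 0.00028544
Gain = 20 log₁₀(0.00028544) ≈ -70.89 dB
∠T = 0.00° − 112.36° = -112.36°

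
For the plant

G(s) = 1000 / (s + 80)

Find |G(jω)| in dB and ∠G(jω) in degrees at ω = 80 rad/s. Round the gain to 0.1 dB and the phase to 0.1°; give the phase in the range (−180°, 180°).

18.9 dB, -45.0°

At s = jω = j80:
pole (s+80): 80 + j80 → |·| = √(80²+80²) = √12800 ≈ 113.14, ∠ = arctan(80/80) ≈ 45.00°
|G| = 1000 / 113.14 ≈ 8.8386
Gain = 20 log₁₀(8.8386) ≈ 18.93 dB
∠G = 0.00° − 45.00° = -45.00°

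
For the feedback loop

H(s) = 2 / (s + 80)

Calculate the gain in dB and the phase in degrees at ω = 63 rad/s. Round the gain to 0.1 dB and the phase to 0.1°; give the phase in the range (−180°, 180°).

Substitute s = j63:
Numerator: 2 = 2 + j0
Denominator: (j63) + 80 = 80 + j63
|N| = √(2² + 0²) ≈ 2, ∠N ≈ 0.00°
|D| = √(80² + 63²) ≈ 101.83, ∠D ≈ 38.22°
|H| = 2 / 101.83 ≈ 0.019641
Gain = 20 log₁₀(0.019641) ≈ -34.14 dB
∠H = 0.00° − 38.22° = -38.22°

-34.1 dB, -38.2°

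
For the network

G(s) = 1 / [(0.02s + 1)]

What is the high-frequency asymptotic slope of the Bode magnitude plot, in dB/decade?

Each pole contributes −20 dB/decade at high frequency; each zero contributes +20 dB/decade.
Net: 0 zero(s) − 1 pole(s) → -20 dB/decade.

-20 dB/decade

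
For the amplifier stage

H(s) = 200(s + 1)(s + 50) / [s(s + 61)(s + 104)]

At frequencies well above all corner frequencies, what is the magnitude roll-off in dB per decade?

Each pole contributes −20 dB/decade at high frequency; each zero contributes +20 dB/decade.
Net: 2 zero(s) − 3 pole(s) → -20 dB/decade.

-20 dB/decade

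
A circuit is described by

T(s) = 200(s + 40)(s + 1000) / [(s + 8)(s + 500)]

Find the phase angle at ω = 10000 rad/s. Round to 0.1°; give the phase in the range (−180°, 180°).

-3.0°

At s = jω = j10000:
zero (s+40): 40 + j10000 → |·| = √(40²+10000²) = √100001600 ≈ 10000, ∠ = arctan(10000/40) ≈ 89.77°
zero (s+1000): 1000 + j10000 → |·| = √(1000²+10000²) = √101000000 ≈ 10050, ∠ = arctan(10000/1000) ≈ 84.29°
pole (s+8): 8 + j10000 → |·| = √(8²+10000²) = √100000064 ≈ 10000, ∠ = arctan(10000/8) ≈ 89.95°
pole (s+500): 500 + j10000 → |·| = √(500²+10000²) = √100250000 ≈ 10012, ∠ = arctan(10000/500) ≈ 87.14°
∠T = 174.06° − 177.09° = -3.03°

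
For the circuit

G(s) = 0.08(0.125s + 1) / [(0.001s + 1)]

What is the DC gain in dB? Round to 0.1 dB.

-21.9 dB

G(0) = 0.08 · 1 / 1 = 0.08
20 log₁₀(0.08) ≈ -21.94 dB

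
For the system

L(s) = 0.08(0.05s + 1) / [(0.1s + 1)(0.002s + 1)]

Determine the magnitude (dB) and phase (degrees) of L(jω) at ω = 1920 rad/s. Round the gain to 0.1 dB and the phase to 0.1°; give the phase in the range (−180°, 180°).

At ω = 1920 rad/s:
zero (1 + j1920·0.05) = 1 + j96 → |·| ≈ 96.005, ∠ ≈ 89.40°
pole (1 + j1920·0.1) = 1 + j192 → |·| ≈ 192, ∠ ≈ 89.70°
pole (1 + j1920·0.002) = 1 + j3.84 → |·| ≈ 3.9681, ∠ ≈ 75.40°
|L| = 0.08 · 96.005 / (192 · 3.9681) ≈ 0.010081
Gain = 20 log₁₀(0.010081) ≈ -39.93 dB
∠L = (89.40°) − (89.70° + 75.40°) = -75.70°

-39.9 dB, -75.7°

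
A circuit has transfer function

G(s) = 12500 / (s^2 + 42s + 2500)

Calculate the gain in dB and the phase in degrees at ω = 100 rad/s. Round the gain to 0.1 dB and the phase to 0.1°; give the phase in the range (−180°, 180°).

At s = jω = j100:
quadratic: (j100)² + 42·j100 + 2500 = -7500 + j4200 → |·| ≈ 8595.9, ∠ ≈ 150.75°
|G| = 12500 / 8595.9 ≈ 1.4542
Gain = 20 log₁₀(1.4542) ≈ 3.25 dB
∠G = 0.00° − 150.75° = -150.75°

3.3 dB, -150.8°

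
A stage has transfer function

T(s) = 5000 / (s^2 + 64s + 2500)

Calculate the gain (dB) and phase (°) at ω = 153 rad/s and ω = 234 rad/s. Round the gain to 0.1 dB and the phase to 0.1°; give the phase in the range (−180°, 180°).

ω = 153: -13.3 dB, -154.9°; ω = 234: -20.7 dB, -164.0°

At s = jω = j153:
quadratic: (j153)² + 64·j153 + 2500 = -20909 + j9792 → |·| ≈ 23088, ∠ ≈ 154.91°
|T| = 5000 / 23088 ≈ 0.21656
Gain = 20 log₁₀(0.21656) ≈ -13.29 dB
∠T = 0.00° − 154.91° = -154.91°

At s = jω = j234:
quadratic: (j234)² + 64·j234 + 2500 = -52256 + j14976 → |·| ≈ 54360, ∠ ≈ 164.01°
|T| = 5000 / 54360 ≈ 0.091979
Gain = 20 log₁₀(0.091979) ≈ -20.73 dB
∠T = 0.00° − 164.01° = -164.01°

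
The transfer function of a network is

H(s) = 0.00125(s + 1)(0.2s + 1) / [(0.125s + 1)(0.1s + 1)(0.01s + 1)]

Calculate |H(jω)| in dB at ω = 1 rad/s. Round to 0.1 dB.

At ω = 1 rad/s:
zero (1 + j1·1) = 1 + j1 → |·| ≈ 1.4142, ∠ ≈ 45.00°
zero (1 + j1·0.2) = 1 + j0.2 → |·| ≈ 1.0198, ∠ ≈ 11.31°
pole (1 + j1·0.125) = 1 + j0.125 → |·| ≈ 1.0078, ∠ ≈ 7.13°
pole (1 + j1·0.1) = 1 + j0.1 → |·| ≈ 1.005, ∠ ≈ 5.71°
pole (1 + j1·0.01) = 1 + j0.01 → |·| ≈ 1, ∠ ≈ 0.57°
|H| = 0.00125 · 1.4142 · 1.0198 / (1.0078 · 1.005 · 1) ≈ 0.0017799
Gain = 20 log₁₀(0.0017799) ≈ -54.99 dB

-55.0 dB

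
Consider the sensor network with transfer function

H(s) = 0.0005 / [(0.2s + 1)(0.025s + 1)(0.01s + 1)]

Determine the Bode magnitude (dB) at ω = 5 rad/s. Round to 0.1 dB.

At ω = 5 rad/s:
pole (1 + j5·0.2) = 1 + j1 → |·| ≈ 1.4142, ∠ ≈ 45.00°
pole (1 + j5·0.025) = 1 + j0.125 → |·| ≈ 1.0078, ∠ ≈ 7.13°
pole (1 + j5·0.01) = 1 + j0.05 → |·| ≈ 1.0012, ∠ ≈ 2.86°
|H| = 0.0005 · 1 / (1.4142 · 1.0078 · 1.0012) ≈ 0.0003504
Gain = 20 log₁₀(0.0003504) ≈ -69.11 dB

-69.1 dB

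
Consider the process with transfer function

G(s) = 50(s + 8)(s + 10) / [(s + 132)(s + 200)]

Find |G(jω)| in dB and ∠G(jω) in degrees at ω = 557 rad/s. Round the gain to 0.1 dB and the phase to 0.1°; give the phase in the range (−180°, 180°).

At s = jω = j557:
zero (s+8): 8 + j557 → |·| = √(8²+557²) = √310313 ≈ 557.06, ∠ = arctan(557/8) ≈ 89.18°
zero (s+10): 10 + j557 → |·| = √(10²+557²) = √310349 ≈ 557.09, ∠ = arctan(557/10) ≈ 88.97°
pole (s+132): 132 + j557 → |·| = √(132²+557²) = √327673 ≈ 572.43, ∠ = arctan(557/132) ≈ 76.67°
pole (s+200): 200 + j557 → |·| = √(200²+557²) = √350249 ≈ 591.82, ∠ = arctan(557/200) ≈ 70.25°
|G| = 50 · 3.1033e+05 / 3.3878e+05 ≈ 45.801
Gain = 20 log₁₀(45.801) ≈ 33.22 dB
∠G = 178.15° − 146.92° = 31.23°

33.2 dB, 31.2°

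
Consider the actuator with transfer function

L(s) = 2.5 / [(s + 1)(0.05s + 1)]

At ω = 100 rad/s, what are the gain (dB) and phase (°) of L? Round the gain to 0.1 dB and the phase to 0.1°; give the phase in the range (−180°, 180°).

At ω = 100 rad/s:
pole (1 + j100·1) = 1 + j100 → |·| ≈ 100, ∠ ≈ 89.43°
pole (1 + j100·0.05) = 1 + j5 → |·| ≈ 5.099, ∠ ≈ 78.69°
|L| = 2.5 · 1 / (100 · 5.099) ≈ 0.0049029
Gain = 20 log₁₀(0.0049029) ≈ -46.19 dB
∠L = (0°) − (89.43° + 78.69°) = -168.12°

-46.2 dB, -168.1°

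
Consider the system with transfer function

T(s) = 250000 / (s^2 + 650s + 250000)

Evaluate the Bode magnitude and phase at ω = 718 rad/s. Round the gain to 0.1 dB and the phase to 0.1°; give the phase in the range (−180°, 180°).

At s = jω = j718:
quadratic: (j718)² + 650·j718 + 250000 = -265524 + j466700 → |·| ≈ 5.3695e+05, ∠ ≈ 119.64°
|T| = 250000 / 5.3695e+05 ≈ 0.46559
Gain = 20 log₁₀(0.46559) ≈ -6.64 dB
∠T = 0.00° − 119.64° = -119.64°

-6.6 dB, -119.6°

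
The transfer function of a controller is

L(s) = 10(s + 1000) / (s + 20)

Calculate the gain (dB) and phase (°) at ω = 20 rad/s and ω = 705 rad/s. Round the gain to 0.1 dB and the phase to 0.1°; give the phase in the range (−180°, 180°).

At s = jω = j20:
zero (s+1000): 1000 + j20 → |·| = √(1000²+20²) = √1000400 ≈ 1000.2, ∠ = arctan(20/1000) ≈ 1.15°
pole (s+20): 20 + j20 → |·| = √(20²+20²) = √800 ≈ 28.284, ∠ = arctan(20/20) ≈ 45.00°
|L| = 10 · 1000.2 / 28.284 ≈ 353.63
Gain = 20 log₁₀(353.63) ≈ 50.97 dB
∠L = 1.15° − 45.00° = -43.85°

At s = jω = j705:
zero (s+1000): 1000 + j705 → |·| = √(1000²+705²) = √1497025 ≈ 1223.5, ∠ = arctan(705/1000) ≈ 35.18°
pole (s+20): 20 + j705 → |·| = √(20²+705²) = √497425 ≈ 705.28, ∠ = arctan(705/20) ≈ 88.38°
|L| = 10 · 1223.5 / 705.28 ≈ 17.348
Gain = 20 log₁₀(17.348) ≈ 24.78 dB
∠L = 35.18° − 88.38° = -53.20°

ω = 20: 51.0 dB, -43.9°; ω = 705: 24.8 dB, -53.2°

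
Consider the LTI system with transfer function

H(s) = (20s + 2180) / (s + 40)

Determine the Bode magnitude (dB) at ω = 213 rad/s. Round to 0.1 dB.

26.9 dB

Substitute s = j213:
Numerator: 20(j213) + 2180 = 2180 + j4260
Denominator: (j213) + 40 = 40 + j213
|N| = √(2180² + 4260²) ≈ 4785.4, ∠N ≈ 62.90°
|D| = √(40² + 213²) ≈ 216.72, ∠D ≈ 79.36°
|H| = 4785.4 / 216.72 ≈ 22.081
Gain = 20 log₁₀(22.081) ≈ 26.88 dB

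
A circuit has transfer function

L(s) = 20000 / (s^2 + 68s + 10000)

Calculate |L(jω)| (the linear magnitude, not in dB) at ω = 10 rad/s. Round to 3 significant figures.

At s = jω = j10:
quadratic: (j10)² + 68·j10 + 10000 = 9900 + j680 → |·| ≈ 9923.3, ∠ ≈ 3.93°
|L| = 20000 / 9923.3 ≈ 2.0155

2.02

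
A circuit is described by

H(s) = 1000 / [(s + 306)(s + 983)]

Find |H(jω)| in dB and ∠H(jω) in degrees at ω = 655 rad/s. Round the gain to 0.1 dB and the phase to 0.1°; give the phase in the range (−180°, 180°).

At s = jω = j655:
pole (s+306): 306 + j655 → |·| = √(306²+655²) = √522661 ≈ 722.95, ∠ = arctan(655/306) ≈ 64.96°
pole (s+983): 983 + j655 → |·| = √(983²+655²) = √1395314 ≈ 1181.2, ∠ = arctan(655/983) ≈ 33.68°
|H| = 1000 / 8.5395e+05 ≈ 0.001171
Gain = 20 log₁₀(0.001171) ≈ -58.63 dB
∠H = 0.00° − 98.64° = -98.64°

-58.6 dB, -98.6°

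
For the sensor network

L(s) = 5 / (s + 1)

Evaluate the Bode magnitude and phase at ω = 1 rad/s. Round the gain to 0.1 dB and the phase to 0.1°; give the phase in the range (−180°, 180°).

Substitute s = j1:
Numerator: 5 = 5 + j0
Denominator: (j1) + 1 = 1 + j1
|N| = √(5² + 0²) ≈ 5, ∠N ≈ 0.00°
|D| = √(1² + 1²) ≈ 1.4142, ∠D ≈ 45.00°
|L| = 5 / 1.4142 ≈ 3.5356
Gain = 20 log₁₀(3.5356) ≈ 10.97 dB
∠L = 0.00° − 45.00° = -45.00°

11.0 dB, -45.0°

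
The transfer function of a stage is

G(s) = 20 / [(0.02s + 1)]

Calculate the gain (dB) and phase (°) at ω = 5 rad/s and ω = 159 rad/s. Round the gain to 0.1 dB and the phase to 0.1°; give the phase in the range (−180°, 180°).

ω = 5: 26.0 dB, -5.7°; ω = 159: 15.6 dB, -72.5°

At ω = 5 rad/s:
pole (1 + j5·0.02) = 1 + j0.1 → |·| ≈ 1.005, ∠ ≈ 5.71°
|G| = 20 · 1 / (1.005) ≈ 19.9
Gain = 20 log₁₀(19.9) ≈ 25.98 dB
∠G = (0°) − (5.71°) = -5.71°

At ω = 159 rad/s:
pole (1 + j159·0.02) = 1 + j3.18 → |·| ≈ 3.3335, ∠ ≈ 72.54°
|G| = 20 · 1 / (3.3335) ≈ 5.9997
Gain = 20 log₁₀(5.9997) ≈ 15.56 dB
∠G = (0°) − (72.54°) = -72.54°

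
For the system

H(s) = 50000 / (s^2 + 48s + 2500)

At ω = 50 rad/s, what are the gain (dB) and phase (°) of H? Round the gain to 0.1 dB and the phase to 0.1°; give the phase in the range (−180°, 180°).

At s = jω = j50:
quadratic: (j50)² + 48·j50 + 2500 = 0 + j2400 → |·| ≈ 2400, ∠ ≈ 90.00°
|H| = 50000 / 2400 ≈ 20.833
Gain = 20 log₁₀(20.833) ≈ 26.38 dB
∠H = 0.00° − 90.00° = -90.00°

26.4 dB, -90.0°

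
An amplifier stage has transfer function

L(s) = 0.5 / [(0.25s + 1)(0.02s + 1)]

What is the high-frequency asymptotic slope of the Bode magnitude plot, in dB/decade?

Each pole contributes −20 dB/decade at high frequency; each zero contributes +20 dB/decade.
Net: 0 zero(s) − 2 pole(s) → -40 dB/decade.

-40 dB/decade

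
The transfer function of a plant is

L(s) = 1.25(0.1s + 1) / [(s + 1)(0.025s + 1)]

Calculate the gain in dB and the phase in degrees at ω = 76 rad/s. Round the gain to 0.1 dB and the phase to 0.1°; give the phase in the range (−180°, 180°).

-24.6 dB, -69.0°

At ω = 76 rad/s:
zero (1 + j76·0.1) = 1 + j7.6 → |·| ≈ 7.6655, ∠ ≈ 82.50°
pole (1 + j76·1) = 1 + j76 → |·| ≈ 76.007, ∠ ≈ 89.25°
pole (1 + j76·0.025) = 1 + j1.9 → |·| ≈ 2.1471, ∠ ≈ 62.24°
|L| = 1.25 · 7.6655 / (76.007 · 2.1471) ≈ 0.058714
Gain = 20 log₁₀(0.058714) ≈ -24.63 dB
∠L = (82.50°) − (89.25° + 62.24°) = -68.99°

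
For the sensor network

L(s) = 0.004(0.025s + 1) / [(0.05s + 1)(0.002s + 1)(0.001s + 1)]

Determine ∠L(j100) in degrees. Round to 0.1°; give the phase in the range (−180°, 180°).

At ω = 100 rad/s:
zero (1 + j100·0.025) = 1 + j2.5 → |·| ≈ 2.6926, ∠ ≈ 68.20°
pole (1 + j100·0.05) = 1 + j5 → |·| ≈ 5.099, ∠ ≈ 78.69°
pole (1 + j100·0.002) = 1 + j0.2 → |·| ≈ 1.0198, ∠ ≈ 11.31°
pole (1 + j100·0.001) = 1 + j0.1 → |·| ≈ 1.005, ∠ ≈ 5.71°
∠L = (68.20°) − (78.69° + 11.31° + 5.71°) = -27.51°

-27.5°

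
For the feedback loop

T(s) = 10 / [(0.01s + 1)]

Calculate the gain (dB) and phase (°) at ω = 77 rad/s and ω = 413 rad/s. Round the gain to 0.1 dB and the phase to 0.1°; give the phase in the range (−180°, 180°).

ω = 77: 18.0 dB, -37.6°; ω = 413: 7.4 dB, -76.4°

At ω = 77 rad/s:
pole (1 + j77·0.01) = 1 + j0.77 → |·| ≈ 1.2621, ∠ ≈ 37.60°
|T| = 10 · 1 / (1.2621) ≈ 7.9233
Gain = 20 log₁₀(7.9233) ≈ 17.98 dB
∠T = (0°) − (37.60°) = -37.60°

At ω = 413 rad/s:
pole (1 + j413·0.01) = 1 + j4.13 → |·| ≈ 4.2493, ∠ ≈ 76.39°
|T| = 10 · 1 / (4.2493) ≈ 2.3533
Gain = 20 log₁₀(2.3533) ≈ 7.43 dB
∠T = (0°) − (76.39°) = -76.39°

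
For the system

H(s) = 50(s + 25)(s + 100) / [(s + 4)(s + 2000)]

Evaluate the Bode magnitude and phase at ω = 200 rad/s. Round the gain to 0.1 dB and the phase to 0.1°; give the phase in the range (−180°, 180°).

At s = jω = j200:
zero (s+25): 25 + j200 → |·| = √(25²+200²) = √40625 ≈ 201.56, ∠ = arctan(200/25) ≈ 82.87°
zero (s+100): 100 + j200 → |·| = √(100²+200²) = √50000 ≈ 223.61, ∠ = arctan(200/100) ≈ 63.43°
pole (s+4): 4 + j200 → |·| = √(4²+200²) = √40016 ≈ 200.04, ∠ = arctan(200/4) ≈ 88.85°
pole (s+2000): 2000 + j200 → |·| = √(2000²+200²) = √4040000 ≈ 2010, ∠ = arctan(200/2000) ≈ 5.71°
|H| = 50 · 45071 / 4.0208e+05 ≈ 5.6047
Gain = 20 log₁₀(5.6047) ≈ 14.97 dB
∠H = 146.30° − 94.56° = 51.74°

15.0 dB, 51.7°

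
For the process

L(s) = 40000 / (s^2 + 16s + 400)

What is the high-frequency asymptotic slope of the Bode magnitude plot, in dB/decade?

-40 dB/decade

Each pole contributes −20 dB/decade at high frequency; each zero contributes +20 dB/decade.
Net: 0 zero(s) − 2 pole(s) → -40 dB/decade.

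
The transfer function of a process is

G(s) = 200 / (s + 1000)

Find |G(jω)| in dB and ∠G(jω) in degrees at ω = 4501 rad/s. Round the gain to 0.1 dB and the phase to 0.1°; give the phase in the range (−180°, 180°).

-27.3 dB, -77.5°

At s = jω = j4501:
pole (s+1000): 1000 + j4501 → |·| = √(1000²+4501²) = √21259001 ≈ 4610.7, ∠ = arctan(4501/1000) ≈ 77.47°
|G| = 200 / 4610.7 ≈ 0.043377
Gain = 20 log₁₀(0.043377) ≈ -27.25 dB
∠G = 0.00° − 77.47° = -77.47°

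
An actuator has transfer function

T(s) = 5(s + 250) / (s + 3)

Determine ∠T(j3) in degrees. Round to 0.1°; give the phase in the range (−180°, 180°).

-44.3°

At s = jω = j3:
zero (s+250): 250 + j3 → |·| = √(250²+3²) = √62509 ≈ 250.02, ∠ = arctan(3/250) ≈ 0.69°
pole (s+3): 3 + j3 → |·| = √(3²+3²) = √18 ≈ 4.2426, ∠ = arctan(3/3) ≈ 45.00°
∠T = 0.69° − 45.00° = -44.31°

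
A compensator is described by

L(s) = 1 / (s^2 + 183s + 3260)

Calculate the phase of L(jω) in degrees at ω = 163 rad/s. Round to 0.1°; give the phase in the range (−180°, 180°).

Substitute s = j163:
Numerator: 1 = 1 + j0
Denominator: (j163)^2 + 183(j163) + 3260 = -23309 + j29829
|N| = √(1² + 0²) ≈ 1, ∠N ≈ 0.00°
|D| = √(23309² + 29829²) ≈ 37856, ∠D ≈ 128.00°
∠L = 0.00° − 128.00° = -128.00°

-128.0°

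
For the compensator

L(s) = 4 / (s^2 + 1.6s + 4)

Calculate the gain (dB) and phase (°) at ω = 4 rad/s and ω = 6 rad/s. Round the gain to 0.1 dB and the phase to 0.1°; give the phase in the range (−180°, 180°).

At s = jω = j4:
quadratic: (j4)² + 1.6·j4 + 4 = -12 + j6.4 → |·| ≈ 13.6, ∠ ≈ 151.93°
|L| = 4 / 13.6 ≈ 0.29412
Gain = 20 log₁₀(0.29412) ≈ -10.63 dB
∠L = 0.00° − 151.93° = -151.93°

At s = jω = j6:
quadratic: (j6)² + 1.6·j6 + 4 = -32 + j9.6 → |·| ≈ 33.409, ∠ ≈ 163.30°
|L| = 4 / 33.409 ≈ 0.11973
Gain = 20 log₁₀(0.11973) ≈ -18.44 dB
∠L = 0.00° − 163.30° = -163.30°

ω = 4: -10.6 dB, -151.9°; ω = 6: -18.4 dB, -163.3°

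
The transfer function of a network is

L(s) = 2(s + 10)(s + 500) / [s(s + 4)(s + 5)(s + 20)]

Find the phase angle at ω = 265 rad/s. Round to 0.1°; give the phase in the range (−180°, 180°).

122.0°

At s = jω = j265:
zero (s+10): 10 + j265 → |·| = √(10²+265²) = √70325 ≈ 265.19, ∠ = arctan(265/10) ≈ 87.84°
zero (s+500): 500 + j265 → |·| = √(500²+265²) = √320225 ≈ 565.88, ∠ = arctan(265/500) ≈ 27.92°
pole (s+4): 4 + j265 → |·| = √(4²+265²) = √70241 ≈ 265.03, ∠ = arctan(265/4) ≈ 89.14°
pole (s+5): 5 + j265 → |·| = √(5²+265²) = √70250 ≈ 265.05, ∠ = arctan(265/5) ≈ 88.92°
pole (s+20): 20 + j265 → |·| = √(20²+265²) = √70625 ≈ 265.75, ∠ = arctan(265/20) ≈ 85.68°
pole at origin: |s| = 265, ∠ = 90.00° (in denominator)
∠L = 115.76° − 353.74° = -237.98° ≡ 122.02° (principal value)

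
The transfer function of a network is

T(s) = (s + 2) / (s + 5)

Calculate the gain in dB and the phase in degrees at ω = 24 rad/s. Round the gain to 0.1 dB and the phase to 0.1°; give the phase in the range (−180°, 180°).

-0.2 dB, 7.0°

Substitute s = j24:
Numerator: (j24) + 2 = 2 + j24
Denominator: (j24) + 5 = 5 + j24
|N| = √(2² + 24²) ≈ 24.083, ∠N ≈ 85.24°
|D| = √(5² + 24²) ≈ 24.515, ∠D ≈ 78.23°
|T| = 24.083 / 24.515 ≈ 0.98238
Gain = 20 log₁₀(0.98238) ≈ -0.15 dB
∠T = 85.24° − 78.23° = 7.01°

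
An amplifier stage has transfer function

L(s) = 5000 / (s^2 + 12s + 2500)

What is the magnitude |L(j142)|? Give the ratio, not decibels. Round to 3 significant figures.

0.282

At s = jω = j142:
quadratic: (j142)² + 12·j142 + 2500 = -17664 + j1704 → |·| ≈ 17746, ∠ ≈ 174.49°
|L| = 5000 / 17746 ≈ 0.28175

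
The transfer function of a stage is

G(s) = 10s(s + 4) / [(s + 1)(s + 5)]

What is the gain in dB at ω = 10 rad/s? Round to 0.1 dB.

At s = jω = j10:
zero (s+4): 4 + j10 → |·| = √(4²+10²) = √116 ≈ 10.77, ∠ = arctan(10/4) ≈ 68.20°
zero at origin: s = j10 → |·| = 10, ∠ = 90.00°
pole (s+1): 1 + j10 → |·| = √(1²+10²) = √101 ≈ 10.05, ∠ = arctan(10/1) ≈ 84.29°
pole (s+5): 5 + j10 → |·| = √(5²+10²) = √125 ≈ 11.18, ∠ = arctan(10/5) ≈ 63.43°
|G| = 10 · 107.7 / 112.36 ≈ 9.5853
Gain = 20 log₁₀(9.5853) ≈ 19.63 dB

19.6 dB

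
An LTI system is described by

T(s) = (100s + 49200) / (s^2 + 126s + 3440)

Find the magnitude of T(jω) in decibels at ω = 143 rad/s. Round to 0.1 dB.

6.3 dB

Substitute s = j143:
Numerator: 100(j143) + 49200 = 49200 + j14300
Denominator: (j143)^2 + 126(j143) + 3440 = -17009 + j18018
|N| = √(49200² + 14300²) ≈ 51236, ∠N ≈ 16.21°
|D| = √(17009² + 18018²) ≈ 24778, ∠D ≈ 133.35°
|T| = 51236 / 24778 ≈ 2.0678
Gain = 20 log₁₀(2.0678) ≈ 6.31 dB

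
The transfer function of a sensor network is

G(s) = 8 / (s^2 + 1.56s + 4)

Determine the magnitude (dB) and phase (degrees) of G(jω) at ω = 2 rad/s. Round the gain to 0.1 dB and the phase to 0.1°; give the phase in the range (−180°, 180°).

At s = jω = j2:
quadratic: (j2)² + 1.56·j2 + 4 = 0 + j3.12 → |·| ≈ 3.12, ∠ ≈ 90.00°
|G| = 8 / 3.12 ≈ 2.5641
Gain = 20 log₁₀(2.5641) ≈ 8.18 dB
∠G = 0.00° − 90.00° = -90.00°

8.2 dB, -90.0°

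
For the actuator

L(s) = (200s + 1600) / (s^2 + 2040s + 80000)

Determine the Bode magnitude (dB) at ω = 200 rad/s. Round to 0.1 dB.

Substitute s = j200:
Numerator: 200(j200) + 1600 = 1600 + j40000
Denominator: (j200)^2 + 2040(j200) + 80000 = 40000 + j408000
|N| = √(1600² + 40000²) ≈ 40032, ∠N ≈ 87.71°
|D| = √(40000² + 408000²) ≈ 4.0996e+05, ∠D ≈ 84.40°
|L| = 40032 / 4.0996e+05 ≈ 0.097649
Gain = 20 log₁₀(0.097649) ≈ -20.21 dB

-20.2 dB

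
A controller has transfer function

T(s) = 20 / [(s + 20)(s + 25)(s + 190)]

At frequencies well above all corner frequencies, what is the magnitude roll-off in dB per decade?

-60 dB/decade

Each pole contributes −20 dB/decade at high frequency; each zero contributes +20 dB/decade.
Net: 0 zero(s) − 3 pole(s) → -60 dB/decade.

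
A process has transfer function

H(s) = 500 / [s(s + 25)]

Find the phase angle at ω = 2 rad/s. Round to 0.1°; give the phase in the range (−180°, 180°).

At s = jω = j2:
pole (s+25): 25 + j2 → |·| = √(25²+2²) = √629 ≈ 25.08, ∠ = arctan(2/25) ≈ 4.57°
pole at origin: |s| = 2, ∠ = 90.00° (in denominator)
∠H = 0.00° − 94.57° = -94.57°

-94.6°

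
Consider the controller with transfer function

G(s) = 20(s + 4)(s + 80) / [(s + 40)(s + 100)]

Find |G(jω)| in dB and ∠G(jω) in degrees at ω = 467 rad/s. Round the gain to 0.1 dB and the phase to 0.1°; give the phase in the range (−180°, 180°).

At s = jω = j467:
zero (s+4): 4 + j467 → |·| = √(4²+467²) = √218105 ≈ 467.02, ∠ = arctan(467/4) ≈ 89.51°
zero (s+80): 80 + j467 → |·| = √(80²+467²) = √224489 ≈ 473.8, ∠ = arctan(467/80) ≈ 80.28°
pole (s+40): 40 + j467 → |·| = √(40²+467²) = √219689 ≈ 468.71, ∠ = arctan(467/40) ≈ 85.10°
pole (s+100): 100 + j467 → |·| = √(100²+467²) = √228089 ≈ 477.59, ∠ = arctan(467/100) ≈ 77.91°
|G| = 20 · 2.2127e+05 / 2.2385e+05 ≈ 19.769
Gain = 20 log₁₀(19.769) ≈ 25.92 dB
∠G = 169.79° − 163.01° = 6.78°

25.9 dB, 6.8°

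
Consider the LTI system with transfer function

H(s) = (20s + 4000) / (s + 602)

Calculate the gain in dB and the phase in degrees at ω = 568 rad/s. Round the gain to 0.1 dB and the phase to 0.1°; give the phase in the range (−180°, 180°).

23.3 dB, 27.3°

Substitute s = j568:
Numerator: 20(j568) + 4000 = 4000 + j11360
Denominator: (j568) + 602 = 602 + j568
|N| = √(4000² + 11360²) ≈ 12044, ∠N ≈ 70.60°
|D| = √(602² + 568²) ≈ 827.66, ∠D ≈ 43.34°
|H| = 12044 / 827.66 ≈ 14.552
Gain = 20 log₁₀(14.552) ≈ 23.26 dB
∠H = 70.60° − 43.34° = 27.26°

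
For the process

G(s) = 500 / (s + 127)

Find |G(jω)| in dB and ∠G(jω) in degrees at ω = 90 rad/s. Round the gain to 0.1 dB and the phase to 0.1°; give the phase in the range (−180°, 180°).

At s = jω = j90:
pole (s+127): 127 + j90 → |·| = √(127²+90²) = √24229 ≈ 155.66, ∠ = arctan(90/127) ≈ 35.32°
|G| = 500 / 155.66 ≈ 3.2121
Gain = 20 log₁₀(3.2121) ≈ 10.14 dB
∠G = 0.00° − 35.32° = -35.32°

10.1 dB, -35.3°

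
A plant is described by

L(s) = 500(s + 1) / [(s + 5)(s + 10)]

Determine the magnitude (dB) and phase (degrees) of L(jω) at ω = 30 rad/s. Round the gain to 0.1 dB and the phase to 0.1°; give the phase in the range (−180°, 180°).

At s = jω = j30:
zero (s+1): 1 + j30 → |·| = √(1²+30²) = √901 ≈ 30.017, ∠ = arctan(30/1) ≈ 88.09°
pole (s+5): 5 + j30 → |·| = √(5²+30²) = √925 ≈ 30.414, ∠ = arctan(30/5) ≈ 80.54°
pole (s+10): 10 + j30 → |·| = √(10²+30²) = √1000 ≈ 31.623, ∠ = arctan(30/10) ≈ 71.57°
|L| = 500 · 30.017 / 961.78 ≈ 15.605
Gain = 20 log₁₀(15.605) ≈ 23.87 dB
∠L = 88.09° − 152.11° = -64.02°

23.9 dB, -64.0°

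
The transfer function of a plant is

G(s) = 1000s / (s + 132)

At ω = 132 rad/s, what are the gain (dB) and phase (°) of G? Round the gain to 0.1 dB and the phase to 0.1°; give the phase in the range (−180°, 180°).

57.0 dB, 45.0°

At s = jω = j132:
zero at origin: s = j132 → |·| = 132, ∠ = 90.00°
pole (s+132): 132 + j132 → |·| = √(132²+132²) = √34848 ≈ 186.68, ∠ = arctan(132/132) ≈ 45.00°
|G| = 1000 · 132 / 186.68 ≈ 707.09
Gain = 20 log₁₀(707.09) ≈ 56.99 dB
∠G = 90.00° − 45.00° = 45.00°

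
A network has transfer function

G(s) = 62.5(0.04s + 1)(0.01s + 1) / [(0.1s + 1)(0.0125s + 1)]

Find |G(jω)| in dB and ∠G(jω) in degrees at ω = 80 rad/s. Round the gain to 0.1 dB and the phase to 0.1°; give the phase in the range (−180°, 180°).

At ω = 80 rad/s:
zero (1 + j80·0.04) = 1 + j3.2 → |·| ≈ 3.3526, ∠ ≈ 72.65°
zero (1 + j80·0.01) = 1 + j0.8 → |·| ≈ 1.2806, ∠ ≈ 38.66°
pole (1 + j80·0.1) = 1 + j8 → |·| ≈ 8.0623, ∠ ≈ 82.87°
pole (1 + j80·0.0125) = 1 + j1 → |·| ≈ 1.4142, ∠ ≈ 45.00°
|G| = 62.5 · 3.3526 · 1.2806 / (8.0623 · 1.4142) ≈ 23.535
Gain = 20 log₁₀(23.535) ≈ 27.43 dB
∠G = (72.65° + 38.66°) − (82.87° + 45.00°) = -16.56°

27.4 dB, -16.6°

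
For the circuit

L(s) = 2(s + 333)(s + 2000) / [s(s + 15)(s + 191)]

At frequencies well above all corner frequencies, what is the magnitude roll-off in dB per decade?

Each pole contributes −20 dB/decade at high frequency; each zero contributes +20 dB/decade.
Net: 2 zero(s) − 3 pole(s) → -20 dB/decade.

-20 dB/decade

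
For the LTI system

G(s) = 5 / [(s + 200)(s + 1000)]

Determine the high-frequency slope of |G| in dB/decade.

-40 dB/decade

Each pole contributes −20 dB/decade at high frequency; each zero contributes +20 dB/decade.
Net: 0 zero(s) − 2 pole(s) → -40 dB/decade.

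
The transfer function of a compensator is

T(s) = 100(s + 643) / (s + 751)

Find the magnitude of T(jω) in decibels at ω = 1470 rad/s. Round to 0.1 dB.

At s = jω = j1470:
zero (s+643): 643 + j1470 → |·| = √(643²+1470²) = √2574349 ≈ 1604.5, ∠ = arctan(1470/643) ≈ 66.37°
pole (s+751): 751 + j1470 → |·| = √(751²+1470²) = √2724901 ≈ 1650.7, ∠ = arctan(1470/751) ≈ 62.94°
|T| = 100 · 1604.5 / 1650.7 ≈ 97.201
Gain = 20 log₁₀(97.201) ≈ 39.75 dB

39.8 dB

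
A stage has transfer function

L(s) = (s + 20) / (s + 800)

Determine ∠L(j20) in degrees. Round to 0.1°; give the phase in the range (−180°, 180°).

Substitute s = j20:
Numerator: (j20) + 20 = 20 + j20
Denominator: (j20) + 800 = 800 + j20
|N| = √(20² + 20²) ≈ 28.284, ∠N ≈ 45.00°
|D| = √(800² + 20²) ≈ 800.25, ∠D ≈ 1.43°
∠L = 45.00° − 1.43° = 43.57°

43.6°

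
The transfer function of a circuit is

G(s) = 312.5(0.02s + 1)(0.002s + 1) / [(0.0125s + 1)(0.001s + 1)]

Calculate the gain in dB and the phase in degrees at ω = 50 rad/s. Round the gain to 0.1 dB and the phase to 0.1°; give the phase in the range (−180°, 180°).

51.5 dB, 15.8°

At ω = 50 rad/s:
zero (1 + j50·0.02) = 1 + j1 → |·| ≈ 1.4142, ∠ ≈ 45.00°
zero (1 + j50·0.002) = 1 + j0.1 → |·| ≈ 1.005, ∠ ≈ 5.71°
pole (1 + j50·0.0125) = 1 + j0.625 → |·| ≈ 1.1792, ∠ ≈ 32.01°
pole (1 + j50·0.001) = 1 + j0.05 → |·| ≈ 1.0012, ∠ ≈ 2.86°
|G| = 312.5 · 1.4142 · 1.005 / (1.1792 · 1.0012) ≈ 376.2
Gain = 20 log₁₀(376.2) ≈ 51.51 dB
∠G = (45.00° + 5.71°) − (32.01° + 2.86°) = 15.84°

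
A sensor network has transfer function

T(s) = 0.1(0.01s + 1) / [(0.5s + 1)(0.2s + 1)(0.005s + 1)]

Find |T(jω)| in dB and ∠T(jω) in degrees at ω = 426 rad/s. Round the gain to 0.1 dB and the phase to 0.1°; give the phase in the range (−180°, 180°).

At ω = 426 rad/s:
zero (1 + j426·0.01) = 1 + j4.26 → |·| ≈ 4.3758, ∠ ≈ 76.79°
pole (1 + j426·0.5) = 1 + j213 → |·| ≈ 213, ∠ ≈ 89.73°
pole (1 + j426·0.2) = 1 + j85.2 → |·| ≈ 85.206, ∠ ≈ 89.33°
pole (1 + j426·0.005) = 1 + j2.13 → |·| ≈ 2.3531, ∠ ≈ 64.85°
|T| = 0.1 · 4.3758 / (213 · 85.206 · 2.3531) ≈ 1.0246e-05
Gain = 20 log₁₀(1.0246e-05) ≈ -99.79 dB
∠T = (76.79°) − (89.73° + 89.33° + 64.85°) = -167.12°

-99.8 dB, -167.1°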